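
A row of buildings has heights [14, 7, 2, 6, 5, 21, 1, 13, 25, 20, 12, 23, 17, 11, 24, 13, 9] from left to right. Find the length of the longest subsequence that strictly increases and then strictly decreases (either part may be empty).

inc[i] = longest strictly increasing subsequence ending at i; dec[i] = longest strictly decreasing subsequence starting at i:
i:      1  2  3  4  5  6  7  8  9 10 11 12 13 14 15 16 17
a[i]:  14  7  2  6  5 21  1 13 25 20 12 23 17 11 24 13  9
inc:    1  1  1  2  2  3  1  3  4  4  3  5  4  3  6  4  3
dec:    5  4  2  3  2  5  1  4  5  4  3  4  3  2  3  2  1
Best peak at i=9 (value 25): inc=4, dec=5, length 4+5−1 = 8.

8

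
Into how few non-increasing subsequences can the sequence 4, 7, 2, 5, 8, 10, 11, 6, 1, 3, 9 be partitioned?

5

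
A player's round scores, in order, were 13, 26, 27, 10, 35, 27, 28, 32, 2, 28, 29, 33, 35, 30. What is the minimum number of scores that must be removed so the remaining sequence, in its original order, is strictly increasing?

Fewest deletions = n − (longest strictly increasing subsequence).
Patience tails:
13 → extends → [13]
26 → extends → [13, 26]
27 → extends → [13, 26, 27]
10 → replaces 13 → [10, 26, 27]
35 → extends → [10, 26, 27, 35]
27 → already a tail → [10, 26, 27, 35]
28 → replaces 35 → [10, 26, 27, 28]
32 → extends → [10, 26, 27, 28, 32]
2 → replaces 10 → [2, 26, 27, 28, 32]
28 → already a tail → [2, 26, 27, 28, 32]
29 → replaces 32 → [2, 26, 27, 28, 29]
33 → extends → [2, 26, 27, 28, 29, 33]
35 → extends → [2, 26, 27, 28, 29, 33, 35]
30 → replaces 33 → [2, 26, 27, 28, 29, 30, 35]
Longest strictly increasing subsequence has length 7, so deletions = 14 − 7 = 7.

7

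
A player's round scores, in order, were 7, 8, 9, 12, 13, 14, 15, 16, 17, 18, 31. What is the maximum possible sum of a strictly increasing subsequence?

Let S[i] be the best sum of a strictly increasing subsequence ending at i:
i:       1   2   3   4   5   6   7   8   9  10  11
a[i]:    7   8   9  12  13  14  15  16  17  18  31
S:       7  15  24  36  49  63  78  94 111 129 160
Maximum is 160 (e.g. 7 + 8 + 9 + 12 + 13 + 14 + 15 + 16 + 17 + 18 + 31).

160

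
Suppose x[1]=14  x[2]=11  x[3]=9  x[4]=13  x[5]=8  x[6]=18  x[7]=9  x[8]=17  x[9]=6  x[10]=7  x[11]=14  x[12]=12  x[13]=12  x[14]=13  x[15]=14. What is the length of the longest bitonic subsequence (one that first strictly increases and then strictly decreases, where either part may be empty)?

6

inc[i] = longest strictly increasing subsequence ending at i; dec[i] = longest strictly decreasing subsequence starting at i:
i:      1  2  3  4  5  6  7  8  9 10 11 12 13 14 15
x[i]:  14 11  9 13  8 18  9 17  6  7 14 12 12 13 14
inc:    1  1  1  2  1  3  2  3  1  2  3  3  3  4  5
dec:    5  4  3  3  2  4  2  3  1  1  2  1  1  1  1
Best peak at i=6 (value 18): inc=3, dec=4, length 3+4−1 = 6.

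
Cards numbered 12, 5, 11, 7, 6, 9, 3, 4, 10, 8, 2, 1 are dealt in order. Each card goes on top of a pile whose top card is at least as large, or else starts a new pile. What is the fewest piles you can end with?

4

Place each on the leftmost legal pile:
12 → new pile 1 (tops now [12])
5 → pile 1 (tops now [5])
11 → new pile 2 (tops now [5, 11])
7 → pile 2 (tops now [5, 7])
6 → pile 2 (tops now [5, 6])
9 → new pile 3 (tops now [5, 6, 9])
3 → pile 1 (tops now [3, 6, 9])
4 → pile 2 (tops now [3, 4, 9])
10 → new pile 4 (tops now [3, 4, 9, 10])
8 → pile 3 (tops now [3, 4, 8, 10])
2 → pile 1 (tops now [2, 4, 8, 10])
1 → pile 1 (tops now [1, 4, 8, 10])
Four piles.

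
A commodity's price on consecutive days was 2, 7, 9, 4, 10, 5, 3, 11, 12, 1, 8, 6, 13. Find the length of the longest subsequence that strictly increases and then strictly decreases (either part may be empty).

8

inc[i] = longest strictly increasing subsequence ending at i; dec[i] = longest strictly decreasing subsequence starting at i:
i:      1  2  3  4  5  6  7  8  9 10 11 12 13
a[i]:   2  7  9  4 10  5  3 11 12  1  8  6 13
inc:    1  2  3  2  4  3  2  5  6  1  4  4  7
dec:    2  4  4  3  4  3  2  3  3  1  2  1  1
Best peak at i=9 (value 12): inc=6, dec=3, length 6+3−1 = 8.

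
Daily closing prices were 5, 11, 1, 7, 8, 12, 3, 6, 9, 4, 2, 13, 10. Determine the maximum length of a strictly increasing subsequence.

Let dp[i] be the length of the longest such subsequence ending at index i:
i:      1  2  3  4  5  6  7  8  9 10 11 12 13
a[i]:   5 11  1  7  8 12  3  6  9  4  2 13 10
dp:     1  2  1  2  3  4  2  3  4  3  2  5  5
Maximum dp value is 5.

5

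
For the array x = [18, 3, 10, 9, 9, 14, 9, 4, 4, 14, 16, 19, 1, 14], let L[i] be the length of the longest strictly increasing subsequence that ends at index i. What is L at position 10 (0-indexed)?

dp[i] = 1 + max{dp[j] : j<i, x[j]<x[i]} (or 1 if no such j):
i:      0  1  2  3  4  5  6  7  8  9 10 11 12 13
x[i]:  18  3 10  9  9 14  9  4  4 14 16 19  1 14
dp:     1  1  2  2  2  3  2  2  2  3  4  5  1  3
At index 10 the value is 4.

4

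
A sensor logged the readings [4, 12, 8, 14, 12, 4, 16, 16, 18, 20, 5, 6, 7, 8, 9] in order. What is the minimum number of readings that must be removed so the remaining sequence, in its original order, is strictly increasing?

9

Fewest deletions = n − (longest strictly increasing subsequence).
Patience tails:
4 → extends → [4]
12 → extends → [4, 12]
8 → replaces 12 → [4, 8]
14 → extends → [4, 8, 14]
12 → replaces 14 → [4, 8, 12]
4 → already a tail → [4, 8, 12]
16 → extends → [4, 8, 12, 16]
16 → already a tail → [4, 8, 12, 16]
18 → extends → [4, 8, 12, 16, 18]
20 → extends → [4, 8, 12, 16, 18, 20]
5 → replaces 8 → [4, 5, 12, 16, 18, 20]
6 → replaces 12 → [4, 5, 6, 16, 18, 20]
7 → replaces 16 → [4, 5, 6, 7, 18, 20]
8 → replaces 18 → [4, 5, 6, 7, 8, 20]
9 → replaces 20 → [4, 5, 6, 7, 8, 9]
Longest strictly increasing subsequence has length 6, so deletions = 15 − 6 = 9.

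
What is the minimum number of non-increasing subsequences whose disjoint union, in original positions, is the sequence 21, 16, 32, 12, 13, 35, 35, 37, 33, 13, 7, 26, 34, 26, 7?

4

Place each on the leftmost legal pile:
21 → new pile 1 (tops now [21])
16 → pile 1 (tops now [16])
32 → new pile 2 (tops now [16, 32])
12 → pile 1 (tops now [12, 32])
13 → pile 2 (tops now [12, 13])
35 → new pile 3 (tops now [12, 13, 35])
35 → pile 3 (tops now [12, 13, 35])
37 → new pile 4 (tops now [12, 13, 35, 37])
33 → pile 3 (tops now [12, 13, 33, 37])
13 → pile 2 (tops now [12, 13, 33, 37])
7 → pile 1 (tops now [7, 13, 33, 37])
26 → pile 3 (tops now [7, 13, 26, 37])
34 → pile 4 (tops now [7, 13, 26, 34])
26 → pile 3 (tops now [7, 13, 26, 34])
7 → pile 1 (tops now [7, 13, 26, 34])
Four piles.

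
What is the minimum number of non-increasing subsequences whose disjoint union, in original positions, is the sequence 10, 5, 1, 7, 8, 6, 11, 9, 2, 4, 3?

4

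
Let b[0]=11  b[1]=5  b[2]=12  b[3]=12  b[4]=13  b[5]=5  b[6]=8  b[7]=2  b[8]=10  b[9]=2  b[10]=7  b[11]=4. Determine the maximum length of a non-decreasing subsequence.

Let dp[i] be the length of the longest such subsequence ending at index i:
i:      0  1  2  3  4  5  6  7  8  9 10 11
b[i]:  11  5 12 12 13  5  8  2 10  2  7  4
dp:     1  1  2  3  4  2  3  1  4  2  3  3
Maximum dp value is 4.

4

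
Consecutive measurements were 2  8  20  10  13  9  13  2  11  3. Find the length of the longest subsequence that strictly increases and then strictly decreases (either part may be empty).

6

inc[i] = longest strictly increasing subsequence ending at i; dec[i] = longest strictly decreasing subsequence starting at i:
i:      1  2  3  4  5  6  7  8  9 10
a[i]:   2  8 20 10 13  9 13  2 11  3
inc:    1  2  3  3  4  3  4  1  4  2
dec:    1  2  4  3  3  2  3  1  2  1
Best peak at i=3 (value 20): inc=3, dec=4, length 3+4−1 = 6.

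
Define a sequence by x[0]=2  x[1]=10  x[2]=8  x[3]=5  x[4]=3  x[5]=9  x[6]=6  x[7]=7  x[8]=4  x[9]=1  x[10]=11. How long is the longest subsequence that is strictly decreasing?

5

Negate each value so 'decreasing' becomes 'increasing', then run patience tails on the negated sequence:
-2 → extends → [-2]
-10 → replaces -2 → [-10]
-8 → extends → [-10, -8]
-5 → extends → [-10, -8, -5]
-3 → extends → [-10, -8, -5, -3]
-9 → replaces -8 → [-10, -9, -5, -3]
-6 → replaces -5 → [-10, -9, -6, -3]
-7 → replaces -6 → [-10, -9, -7, -3]
-4 → replaces -3 → [-10, -9, -7, -4]
-1 → extends → [-10, -9, -7, -4, -1]
-11 → replaces -10 → [-11, -9, -7, -4, -1]
Five tails, so the longest strictly decreasing subsequence of the original has length 5.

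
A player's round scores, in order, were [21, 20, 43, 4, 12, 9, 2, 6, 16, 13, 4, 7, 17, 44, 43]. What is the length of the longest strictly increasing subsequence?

Track the smallest tail for each achievable length (strict):
21 → extends → [21]
20 → replaces 21 → [20]
43 → extends → [20, 43]
4 → replaces 20 → [4, 43]
12 → replaces 43 → [4, 12]
9 → replaces 12 → [4, 9]
2 → replaces 4 → [2, 9]
6 → replaces 9 → [2, 6]
16 → extends → [2, 6, 16]
13 → replaces 16 → [2, 6, 13]
4 → replaces 6 → [2, 4, 13]
7 → replaces 13 → [2, 4, 7]
17 → extends → [2, 4, 7, 17]
44 → extends → [2, 4, 7, 17, 44]
43 → replaces 44 → [2, 4, 7, 17, 43]
Five tails, so the longest strictly increasing subsequence has length 5 (e.g. 4, 12, 16, 17, 44).

5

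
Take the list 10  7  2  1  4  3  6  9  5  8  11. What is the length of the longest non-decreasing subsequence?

5

Track the smallest tail for each achievable length (allowing ties):
10 → extends → [10]
7 → replaces 10 → [7]
2 → replaces 7 → [2]
1 → replaces 2 → [1]
4 → extends → [1, 4]
3 → replaces 4 → [1, 3]
6 → extends → [1, 3, 6]
9 → extends → [1, 3, 6, 9]
5 → replaces 6 → [1, 3, 5, 9]
8 → replaces 9 → [1, 3, 5, 8]
11 → extends → [1, 3, 5, 8, 11]
Five tails, so the longest non-decreasing subsequence has length 5 (e.g. 2, 4, 6, 9, 11).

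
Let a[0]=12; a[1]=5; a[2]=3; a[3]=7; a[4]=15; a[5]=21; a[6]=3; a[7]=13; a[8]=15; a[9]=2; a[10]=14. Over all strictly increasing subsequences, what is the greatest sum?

48

Let S[i] be the best sum of a strictly increasing subsequence ending at i:
i:      0  1  2  3  4  5  6  7  8  9 10
a[i]:  12  5  3  7 15 21  3 13 15  2 14
S:     12  5  3 12 27 48  3 25 40  2 39
Maximum is 48 (e.g. 5 + 7 + 15 + 21).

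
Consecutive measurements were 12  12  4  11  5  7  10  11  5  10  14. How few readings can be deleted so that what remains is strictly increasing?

5

Fewest deletions = n − (longest strictly increasing subsequence).
Patience tails:
12 → extends → [12]
12 → already a tail → [12]
4 → replaces 12 → [4]
11 → extends → [4, 11]
5 → replaces 11 → [4, 5]
7 → extends → [4, 5, 7]
10 → extends → [4, 5, 7, 10]
11 → extends → [4, 5, 7, 10, 11]
5 → already a tail → [4, 5, 7, 10, 11]
10 → already a tail → [4, 5, 7, 10, 11]
14 → extends → [4, 5, 7, 10, 11, 14]
Longest strictly increasing subsequence has length 6, so deletions = 11 − 6 = 5.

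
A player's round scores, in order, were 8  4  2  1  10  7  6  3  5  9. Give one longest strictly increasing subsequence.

2, 3, 5, 9

Patience tails give the LIS length; then backtrack through the dp parents:
8 → extends → [8]
4 → replaces 8 → [4]
2 → replaces 4 → [2]
1 → replaces 2 → [1]
10 → extends → [1, 10]
7 → replaces 10 → [1, 7]
6 → replaces 7 → [1, 6]
3 → replaces 6 → [1, 3]
5 → extends → [1, 3, 5]
9 → extends → [1, 3, 5, 9]
Length 4; one witness is 2, 3, 5, 9.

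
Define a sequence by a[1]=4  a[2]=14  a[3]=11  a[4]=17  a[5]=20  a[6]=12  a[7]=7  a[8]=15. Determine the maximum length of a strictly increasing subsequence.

4

Let dp[i] be the length of the longest such subsequence ending at index i:
i:      1  2  3  4  5  6  7  8
a[i]:   4 14 11 17 20 12  7 15
dp:     1  2  2  3  4  3  2  4
Maximum dp value is 4.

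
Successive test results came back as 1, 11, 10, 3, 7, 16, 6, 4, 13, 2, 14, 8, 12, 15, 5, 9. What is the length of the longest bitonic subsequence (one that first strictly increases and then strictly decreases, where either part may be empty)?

7

inc[i] = longest strictly increasing subsequence ending at i; dec[i] = longest strictly decreasing subsequence starting at i:
i:      1  2  3  4  5  6  7  8  9 10 11 12 13 14 15 16
a[i]:   1 11 10  3  7 16  6  4 13  2 14  8 12 15  5  9
inc:    1  2  2  2  3  4  3  3  4  2  5  4  5  6  4  5
dec:    1  6  5  2  4  4  3  2  3  1  3  2  2  2  1  1
Best peak at i=2 (value 11): inc=2, dec=6, length 2+6−1 = 7.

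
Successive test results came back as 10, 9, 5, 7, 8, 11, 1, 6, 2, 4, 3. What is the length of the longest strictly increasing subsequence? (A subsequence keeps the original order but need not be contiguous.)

4

Let dp[i] be the length of the longest such subsequence ending at index i:
i:      1  2  3  4  5  6  7  8  9 10 11
a[i]:  10  9  5  7  8 11  1  6  2  4  3
dp:     1  1  1  2  3  4  1  2  2  3  3
Maximum dp value is 4.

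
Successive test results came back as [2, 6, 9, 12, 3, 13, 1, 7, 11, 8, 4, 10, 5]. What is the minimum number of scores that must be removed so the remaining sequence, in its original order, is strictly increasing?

8

Fewest deletions = n − (longest strictly increasing subsequence).
Patience tails:
2 → extends → [2]
6 → extends → [2, 6]
9 → extends → [2, 6, 9]
12 → extends → [2, 6, 9, 12]
3 → replaces 6 → [2, 3, 9, 12]
13 → extends → [2, 3, 9, 12, 13]
1 → replaces 2 → [1, 3, 9, 12, 13]
7 → replaces 9 → [1, 3, 7, 12, 13]
11 → replaces 12 → [1, 3, 7, 11, 13]
8 → replaces 11 → [1, 3, 7, 8, 13]
4 → replaces 7 → [1, 3, 4, 8, 13]
10 → replaces 13 → [1, 3, 4, 8, 10]
5 → replaces 8 → [1, 3, 4, 5, 10]
Longest strictly increasing subsequence has length 5, so deletions = 13 − 5 = 8.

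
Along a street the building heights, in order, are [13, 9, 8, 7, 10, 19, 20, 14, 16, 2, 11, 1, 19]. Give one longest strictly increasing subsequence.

9, 10, 14, 16, 19

Patience tails give the LIS length; then backtrack through the dp parents:
13 → extends → [13]
9 → replaces 13 → [9]
8 → replaces 9 → [8]
7 → replaces 8 → [7]
10 → extends → [7, 10]
19 → extends → [7, 10, 19]
20 → extends → [7, 10, 19, 20]
14 → replaces 19 → [7, 10, 14, 20]
16 → replaces 20 → [7, 10, 14, 16]
2 → replaces 7 → [2, 10, 14, 16]
11 → replaces 14 → [2, 10, 11, 16]
1 → replaces 2 → [1, 10, 11, 16]
19 → extends → [1, 10, 11, 16, 19]
Length 5; one witness is 9, 10, 14, 16, 19.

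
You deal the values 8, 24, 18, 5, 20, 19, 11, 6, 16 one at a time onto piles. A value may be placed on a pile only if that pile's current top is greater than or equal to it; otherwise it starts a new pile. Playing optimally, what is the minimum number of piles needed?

3

The minimum number of non-increasing subsequences covering a sequence equals the length of its longest strictly increasing subsequence.
LIS length is 3 (e.g. 8, 18, 20), so 3 piles are needed.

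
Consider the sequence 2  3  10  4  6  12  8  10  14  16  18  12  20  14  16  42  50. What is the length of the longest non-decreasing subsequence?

12

Let dp[i] be the length of the longest such subsequence ending at index i:
i:      1  2  3  4  5  6  7  8  9 10 11 12 13 14 15 16 17
a[i]:   2  3 10  4  6 12  8 10 14 16 18 12 20 14 16 42 50
dp:     1  2  3  3  4  5  5  6  7  8  9  7 10  8  9 11 12
Maximum dp value is 12.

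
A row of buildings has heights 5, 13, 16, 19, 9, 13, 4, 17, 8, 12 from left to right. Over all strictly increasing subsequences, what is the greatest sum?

53

Let S[i] be the best sum of a strictly increasing subsequence ending at i:
i:      1  2  3  4  5  6  7  8  9 10
a[i]:   5 13 16 19  9 13  4 17  8 12
S:      5 18 34 53 14 27  4 51 13 26
Maximum is 53 (e.g. 5 + 13 + 16 + 19).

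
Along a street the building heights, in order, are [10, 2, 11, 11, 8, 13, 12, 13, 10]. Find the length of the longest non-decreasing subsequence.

Let dp[i] be the length of the longest such subsequence ending at index i:
i:      1  2  3  4  5  6  7  8  9
a[i]:  10  2 11 11  8 13 12 13 10
dp:     1  1  2  3  2  4  4  5  3
Maximum dp value is 5.

5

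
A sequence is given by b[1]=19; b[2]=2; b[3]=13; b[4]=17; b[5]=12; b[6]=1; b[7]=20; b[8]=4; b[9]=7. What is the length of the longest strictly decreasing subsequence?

4

Negate each value so 'decreasing' becomes 'increasing', then run patience tails on the negated sequence:
-19 → extends → [-19]
-2 → extends → [-19, -2]
-13 → replaces -2 → [-19, -13]
-17 → replaces -13 → [-19, -17]
-12 → extends → [-19, -17, -12]
-1 → extends → [-19, -17, -12, -1]
-20 → replaces -19 → [-20, -17, -12, -1]
-4 → replaces -1 → [-20, -17, -12, -4]
-7 → replaces -4 → [-20, -17, -12, -7]
Four tails, so the longest strictly decreasing subsequence of the original has length 4.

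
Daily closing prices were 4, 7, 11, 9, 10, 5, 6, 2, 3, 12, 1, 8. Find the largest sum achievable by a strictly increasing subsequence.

42

Let S[i] be the best sum of a strictly increasing subsequence ending at i:
i:      1  2  3  4  5  6  7  8  9 10 11 12
a[i]:   4  7 11  9 10  5  6  2  3 12  1  8
S:      4 11 22 20 30  9 15  2  5 42  1 23
Maximum is 42 (e.g. 4 + 7 + 9 + 10 + 12).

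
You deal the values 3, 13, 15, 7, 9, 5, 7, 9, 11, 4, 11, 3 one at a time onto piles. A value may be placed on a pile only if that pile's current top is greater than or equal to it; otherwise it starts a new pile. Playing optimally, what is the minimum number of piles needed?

Place each on the leftmost legal pile:
3 → new pile 1 (tops now [3])
13 → new pile 2 (tops now [3, 13])
15 → new pile 3 (tops now [3, 13, 15])
7 → pile 2 (tops now [3, 7, 15])
9 → pile 3 (tops now [3, 7, 9])
5 → pile 2 (tops now [3, 5, 9])
7 → pile 3 (tops now [3, 5, 7])
9 → new pile 4 (tops now [3, 5, 7, 9])
11 → new pile 5 (tops now [3, 5, 7, 9, 11])
4 → pile 2 (tops now [3, 4, 7, 9, 11])
11 → pile 5 (tops now [3, 4, 7, 9, 11])
3 → pile 1 (tops now [3, 4, 7, 9, 11])
Five piles.

5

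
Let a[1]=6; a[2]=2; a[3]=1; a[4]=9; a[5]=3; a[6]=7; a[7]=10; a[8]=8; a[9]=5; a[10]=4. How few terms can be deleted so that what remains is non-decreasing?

6

Fewest deletions = n − (longest non-decreasing subsequence).
i:      1  2  3  4  5  6  7  8  9 10
a[i]:   6  2  1  9  3  7 10  8  5  4
dp:     1  1  1  2  2  3  4  4  3  3
max dp = 4, so deletions = 10 − 4 = 6.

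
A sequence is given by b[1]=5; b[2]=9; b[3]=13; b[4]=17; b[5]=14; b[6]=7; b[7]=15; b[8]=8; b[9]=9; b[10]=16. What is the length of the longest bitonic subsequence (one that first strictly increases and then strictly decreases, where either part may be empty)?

inc[i] = longest strictly increasing subsequence ending at i; dec[i] = longest strictly decreasing subsequence starting at i:
i:      1  2  3  4  5  6  7  8  9 10
b[i]:   5  9 13 17 14  7 15  8  9 16
inc:    1  2  3  4  4  2  5  3  4  6
dec:    1  2  2  3  2  1  2  1  1  1
Best peak at i=4 (value 17): inc=4, dec=3, length 4+3−1 = 6.

6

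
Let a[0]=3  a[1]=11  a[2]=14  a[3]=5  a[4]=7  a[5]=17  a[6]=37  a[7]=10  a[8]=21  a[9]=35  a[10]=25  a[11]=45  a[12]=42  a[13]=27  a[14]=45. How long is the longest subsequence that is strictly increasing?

8

Track the smallest tail for each achievable length (strict):
3 → extends → [3]
11 → extends → [3, 11]
14 → extends → [3, 11, 14]
5 → replaces 11 → [3, 5, 14]
7 → replaces 14 → [3, 5, 7]
17 → extends → [3, 5, 7, 17]
37 → extends → [3, 5, 7, 17, 37]
10 → replaces 17 → [3, 5, 7, 10, 37]
21 → replaces 37 → [3, 5, 7, 10, 21]
35 → extends → [3, 5, 7, 10, 21, 35]
25 → replaces 35 → [3, 5, 7, 10, 21, 25]
45 → extends → [3, 5, 7, 10, 21, 25, 45]
42 → replaces 45 → [3, 5, 7, 10, 21, 25, 42]
27 → replaces 42 → [3, 5, 7, 10, 21, 25, 27]
45 → extends → [3, 5, 7, 10, 21, 25, 27, 45]
Eight tails, so the longest strictly increasing subsequence has length 8 (e.g. 3, 11, 14, 17, 21, 35, 42, 45).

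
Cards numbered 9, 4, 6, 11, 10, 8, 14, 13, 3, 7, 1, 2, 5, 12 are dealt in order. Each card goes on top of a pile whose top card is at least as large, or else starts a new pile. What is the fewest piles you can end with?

Place each on the leftmost legal pile:
9 → new pile 1 (tops now [9])
4 → pile 1 (tops now [4])
6 → new pile 2 (tops now [4, 6])
11 → new pile 3 (tops now [4, 6, 11])
10 → pile 3 (tops now [4, 6, 10])
8 → pile 3 (tops now [4, 6, 8])
14 → new pile 4 (tops now [4, 6, 8, 14])
13 → pile 4 (tops now [4, 6, 8, 13])
3 → pile 1 (tops now [3, 6, 8, 13])
7 → pile 3 (tops now [3, 6, 7, 13])
1 → pile 1 (tops now [1, 6, 7, 13])
2 → pile 2 (tops now [1, 2, 7, 13])
5 → pile 3 (tops now [1, 2, 5, 13])
12 → pile 4 (tops now [1, 2, 5, 12])
Four piles.

4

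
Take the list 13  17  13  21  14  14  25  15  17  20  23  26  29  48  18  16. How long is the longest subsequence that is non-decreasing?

Track the smallest tail for each achievable length (allowing ties):
13 → extends → [13]
17 → extends → [13, 17]
13 → replaces 17 → [13, 13]
21 → extends → [13, 13, 21]
14 → replaces 21 → [13, 13, 14]
14 → extends → [13, 13, 14, 14]
25 → extends → [13, 13, 14, 14, 25]
15 → replaces 25 → [13, 13, 14, 14, 15]
17 → extends → [13, 13, 14, 14, 15, 17]
20 → extends → [13, 13, 14, 14, 15, 17, 20]
23 → extends → [13, 13, 14, 14, 15, 17, 20, 23]
26 → extends → [13, 13, 14, 14, 15, 17, 20, 23, 26]
29 → extends → [13, 13, 14, 14, 15, 17, 20, 23, 26, 29]
48 → extends → [13, 13, 14, 14, 15, 17, 20, 23, 26, 29, 48]
18 → replaces 20 → [13, 13, 14, 14, 15, 17, 18, 23, 26, 29, 48]
16 → replaces 17 → [13, 13, 14, 14, 15, 16, 18, 23, 26, 29, 48]
Eleven tails, so the longest non-decreasing subsequence has length 11 (e.g. 13, 13, 14, 14, 15, 17, 20, 23, 26, 29, 48).

11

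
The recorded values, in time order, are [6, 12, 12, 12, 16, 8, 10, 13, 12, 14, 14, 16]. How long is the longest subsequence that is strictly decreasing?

Let dp[i] be the longest strictly decreasing subsequence ending at i:
i:      1  2  3  4  5  6  7  8  9 10 11 12
a[i]:   6 12 12 12 16  8 10 13 12 14 14 16
dp:     1  1  1  1  1  2  2  2  3  2  2  1
Maximum is 3.

3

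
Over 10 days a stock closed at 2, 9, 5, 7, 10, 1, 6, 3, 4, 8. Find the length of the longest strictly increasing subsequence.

4

Track the smallest tail for each achievable length (strict):
2 → extends → [2]
9 → extends → [2, 9]
5 → replaces 9 → [2, 5]
7 → extends → [2, 5, 7]
10 → extends → [2, 5, 7, 10]
1 → replaces 2 → [1, 5, 7, 10]
6 → replaces 7 → [1, 5, 6, 10]
3 → replaces 5 → [1, 3, 6, 10]
4 → replaces 6 → [1, 3, 4, 10]
8 → replaces 10 → [1, 3, 4, 8]
Four tails, so the longest strictly increasing subsequence has length 4 (e.g. 2, 5, 7, 10).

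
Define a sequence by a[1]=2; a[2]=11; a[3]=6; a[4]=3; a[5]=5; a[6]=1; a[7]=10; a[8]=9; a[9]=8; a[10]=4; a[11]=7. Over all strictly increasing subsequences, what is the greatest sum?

Let S[i] be the best sum of a strictly increasing subsequence ending at i:
i:      1  2  3  4  5  6  7  8  9 10 11
a[i]:   2 11  6  3  5  1 10  9  8  4  7
S:      2 13  8  5 10  1 20 19 18  9 17
Maximum is 20 (e.g. 2 + 3 + 5 + 10).

20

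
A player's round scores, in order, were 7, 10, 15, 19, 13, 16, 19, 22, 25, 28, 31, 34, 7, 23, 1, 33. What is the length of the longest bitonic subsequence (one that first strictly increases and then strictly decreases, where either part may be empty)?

12

inc[i] = longest strictly increasing subsequence ending at i; dec[i] = longest strictly decreasing subsequence starting at i:
i:      1  2  3  4  5  6  7  8  9 10 11 12 13 14 15 16
a[i]:   7 10 15 19 13 16 19 22 25 28 31 34  7 23  1 33
inc:    1  2  3  4  3  4  5  6  7  8  9 10  1  7  1 10
dec:    2  3  4  4  3  3  3  3  3  3  3  3  2  2  1  1
Best peak at i=12 (value 34): inc=10, dec=3, length 10+3−1 = 12.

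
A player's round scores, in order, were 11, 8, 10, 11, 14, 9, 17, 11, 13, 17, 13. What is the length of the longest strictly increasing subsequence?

Let dp[i] be the length of the longest such subsequence ending at index i:
i:      1  2  3  4  5  6  7  8  9 10 11
a[i]:  11  8 10 11 14  9 17 11 13 17 13
dp:     1  1  2  3  4  2  5  3  4  5  4
Maximum dp value is 5.

5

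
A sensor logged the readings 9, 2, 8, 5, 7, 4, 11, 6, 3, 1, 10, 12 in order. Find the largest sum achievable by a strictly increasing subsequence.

Let S[i] be the best sum of a strictly increasing subsequence ending at i:
i:      1  2  3  4  5  6  7  8  9 10 11 12
a[i]:   9  2  8  5  7  4 11  6  3  1 10 12
S:      9  2 10  7 14  6 25 13  5  1 24 37
Maximum is 37 (e.g. 2 + 5 + 7 + 11 + 12).

37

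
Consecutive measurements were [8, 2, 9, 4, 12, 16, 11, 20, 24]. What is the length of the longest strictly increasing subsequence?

Let dp[i] be the length of the longest such subsequence ending at index i:
i:      1  2  3  4  5  6  7  8  9
a[i]:   8  2  9  4 12 16 11 20 24
dp:     1  1  2  2  3  4  3  5  6
Maximum dp value is 6.

6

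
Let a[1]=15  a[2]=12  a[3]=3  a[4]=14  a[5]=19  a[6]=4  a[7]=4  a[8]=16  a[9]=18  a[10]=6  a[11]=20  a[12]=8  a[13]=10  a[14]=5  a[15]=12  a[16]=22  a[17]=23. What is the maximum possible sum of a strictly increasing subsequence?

Let S[i] be the best sum of a strictly increasing subsequence ending at i:
i:       1   2   3   4   5   6   7   8   9  10  11  12  13  14  15  16  17
a[i]:   15  12   3  14  19   4   4  16  18   6  20   8  10   5  12  22  23
S:      15  12   3  26  45   7   7  42  60  13  80  21  31  12  43 102 125
Maximum is 125 (e.g. 12 + 14 + 16 + 18 + 20 + 22 + 23).

125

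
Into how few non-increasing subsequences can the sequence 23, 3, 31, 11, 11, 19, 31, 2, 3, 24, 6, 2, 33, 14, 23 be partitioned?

5

Place each on the leftmost legal pile:
23 → new pile 1 (tops now [23])
3 → pile 1 (tops now [3])
31 → new pile 2 (tops now [3, 31])
11 → pile 2 (tops now [3, 11])
11 → pile 2 (tops now [3, 11])
19 → new pile 3 (tops now [3, 11, 19])
31 → new pile 4 (tops now [3, 11, 19, 31])
2 → pile 1 (tops now [2, 11, 19, 31])
3 → pile 2 (tops now [2, 3, 19, 31])
24 → pile 4 (tops now [2, 3, 19, 24])
6 → pile 3 (tops now [2, 3, 6, 24])
2 → pile 1 (tops now [2, 3, 6, 24])
33 → new pile 5 (tops now [2, 3, 6, 24, 33])
14 → pile 4 (tops now [2, 3, 6, 14, 33])
23 → pile 5 (tops now [2, 3, 6, 14, 23])
Five piles.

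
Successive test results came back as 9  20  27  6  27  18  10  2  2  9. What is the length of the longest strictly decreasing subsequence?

4

Negate each value so 'decreasing' becomes 'increasing', then run patience tails on the negated sequence:
-9 → extends → [-9]
-20 → replaces -9 → [-20]
-27 → replaces -20 → [-27]
-6 → extends → [-27, -6]
-27 → already a tail → [-27, -6]
-18 → replaces -6 → [-27, -18]
-10 → extends → [-27, -18, -10]
-2 → extends → [-27, -18, -10, -2]
-2 → already a tail → [-27, -18, -10, -2]
-9 → replaces -2 → [-27, -18, -10, -9]
Four tails, so the longest strictly decreasing subsequence of the original has length 4.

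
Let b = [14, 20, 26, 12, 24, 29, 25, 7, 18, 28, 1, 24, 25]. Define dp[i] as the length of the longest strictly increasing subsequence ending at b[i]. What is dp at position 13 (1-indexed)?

dp[i] = 1 + max{dp[j] : j<i, b[j]<b[i]} (or 1 if no such j):
i:      1  2  3  4  5  6  7  8  9 10 11 12 13
b[i]:  14 20 26 12 24 29 25  7 18 28  1 24 25
dp:     1  2  3  1  3  4  4  1  2  5  1  3  4
At index 13 the value is 4.

4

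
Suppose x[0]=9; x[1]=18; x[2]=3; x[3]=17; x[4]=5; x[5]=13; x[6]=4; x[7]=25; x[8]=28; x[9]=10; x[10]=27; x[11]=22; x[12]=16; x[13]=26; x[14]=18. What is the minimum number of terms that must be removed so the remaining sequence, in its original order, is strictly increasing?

10

Fewest deletions = n − (longest strictly increasing subsequence).
i:      0  1  2  3  4  5  6  7  8  9 10 11 12 13 14
x[i]:   9 18  3 17  5 13  4 25 28 10 27 22 16 26 18
dp:     1  2  1  2  2  3  2  4  5  3  5  4  4  5  5
max dp = 5, so deletions = 15 − 5 = 10.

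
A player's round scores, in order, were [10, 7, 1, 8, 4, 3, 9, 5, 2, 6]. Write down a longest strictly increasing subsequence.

Patience tails give the LIS length; then backtrack through the dp parents:
10 → extends → [10]
7 → replaces 10 → [7]
1 → replaces 7 → [1]
8 → extends → [1, 8]
4 → replaces 8 → [1, 4]
3 → replaces 4 → [1, 3]
9 → extends → [1, 3, 9]
5 → replaces 9 → [1, 3, 5]
2 → replaces 3 → [1, 2, 5]
6 → extends → [1, 2, 5, 6]
Length 4; one witness is 1, 4, 5, 6.

1, 4, 5, 6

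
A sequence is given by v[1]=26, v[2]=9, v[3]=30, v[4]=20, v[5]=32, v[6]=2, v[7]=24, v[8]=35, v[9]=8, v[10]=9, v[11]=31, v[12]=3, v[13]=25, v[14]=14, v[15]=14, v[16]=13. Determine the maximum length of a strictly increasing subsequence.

Let dp[i] be the length of the longest such subsequence ending at index i:
i:      1  2  3  4  5  6  7  8  9 10 11 12 13 14 15 16
v[i]:  26  9 30 20 32  2 24 35  8  9 31  3 25 14 14 13
dp:     1  1  2  2  3  1  3  4  2  3  4  2  4  4  4  4
Maximum dp value is 4.

4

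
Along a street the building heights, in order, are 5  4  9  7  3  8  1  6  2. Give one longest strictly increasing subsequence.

Patience tails give the LIS length; then backtrack through the dp parents:
5 → extends → [5]
4 → replaces 5 → [4]
9 → extends → [4, 9]
7 → replaces 9 → [4, 7]
3 → replaces 4 → [3, 7]
8 → extends → [3, 7, 8]
1 → replaces 3 → [1, 7, 8]
6 → replaces 7 → [1, 6, 8]
2 → replaces 6 → [1, 2, 8]
Length 3; one witness is 5, 7, 8.

5, 7, 8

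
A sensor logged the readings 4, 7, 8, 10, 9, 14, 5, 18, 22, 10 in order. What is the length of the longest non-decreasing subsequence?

7

Track the smallest tail for each achievable length (allowing ties):
4 → extends → [4]
7 → extends → [4, 7]
8 → extends → [4, 7, 8]
10 → extends → [4, 7, 8, 10]
9 → replaces 10 → [4, 7, 8, 9]
14 → extends → [4, 7, 8, 9, 14]
5 → replaces 7 → [4, 5, 8, 9, 14]
18 → extends → [4, 5, 8, 9, 14, 18]
22 → extends → [4, 5, 8, 9, 14, 18, 22]
10 → replaces 14 → [4, 5, 8, 9, 10, 18, 22]
Seven tails, so the longest non-decreasing subsequence has length 7 (e.g. 4, 7, 8, 10, 14, 18, 22).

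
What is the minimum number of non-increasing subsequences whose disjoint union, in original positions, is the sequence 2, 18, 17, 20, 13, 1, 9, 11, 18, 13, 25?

Place each on the leftmost legal pile:
2 → new pile 1 (tops now [2])
18 → new pile 2 (tops now [2, 18])
17 → pile 2 (tops now [2, 17])
20 → new pile 3 (tops now [2, 17, 20])
13 → pile 2 (tops now [2, 13, 20])
1 → pile 1 (tops now [1, 13, 20])
9 → pile 2 (tops now [1, 9, 20])
11 → pile 3 (tops now [1, 9, 11])
18 → new pile 4 (tops now [1, 9, 11, 18])
13 → pile 4 (tops now [1, 9, 11, 13])
25 → new pile 5 (tops now [1, 9, 11, 13, 25])
Five piles.

5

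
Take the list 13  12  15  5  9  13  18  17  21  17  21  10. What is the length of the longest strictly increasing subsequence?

Track the smallest tail for each achievable length (strict):
13 → extends → [13]
12 → replaces 13 → [12]
15 → extends → [12, 15]
5 → replaces 12 → [5, 15]
9 → replaces 15 → [5, 9]
13 → extends → [5, 9, 13]
18 → extends → [5, 9, 13, 18]
17 → replaces 18 → [5, 9, 13, 17]
21 → extends → [5, 9, 13, 17, 21]
17 → already a tail → [5, 9, 13, 17, 21]
21 → already a tail → [5, 9, 13, 17, 21]
10 → replaces 13 → [5, 9, 10, 17, 21]
Five tails, so the longest strictly increasing subsequence has length 5 (e.g. 5, 9, 13, 18, 21).

5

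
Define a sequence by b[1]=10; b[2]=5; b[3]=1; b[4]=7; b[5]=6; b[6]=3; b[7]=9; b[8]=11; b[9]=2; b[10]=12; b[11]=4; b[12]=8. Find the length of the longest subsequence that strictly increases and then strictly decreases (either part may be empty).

6

inc[i] = longest strictly increasing subsequence ending at i; dec[i] = longest strictly decreasing subsequence starting at i:
i:      1  2  3  4  5  6  7  8  9 10 11 12
b[i]:  10  5  1  7  6  3  9 11  2 12  4  8
inc:    1  1  1  2  2  2  3  4  2  5  3  4
dec:    5  3  1  4  3  2  2  2  1  2  1  1
Best peak at i=10 (value 12): inc=5, dec=2, length 5+2−1 = 6.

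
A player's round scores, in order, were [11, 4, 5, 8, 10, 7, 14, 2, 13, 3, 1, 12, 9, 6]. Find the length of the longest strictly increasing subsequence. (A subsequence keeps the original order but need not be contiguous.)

Let dp[i] be the length of the longest such subsequence ending at index i:
i:      1  2  3  4  5  6  7  8  9 10 11 12 13 14
a[i]:  11  4  5  8 10  7 14  2 13  3  1 12  9  6
dp:     1  1  2  3  4  3  5  1  5  2  1  5  4  3
Maximum dp value is 5.

5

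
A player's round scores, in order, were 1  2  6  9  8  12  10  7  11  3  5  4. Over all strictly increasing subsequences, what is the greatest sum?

39

Let S[i] be the best sum of a strictly increasing subsequence ending at i:
i:      1  2  3  4  5  6  7  8  9 10 11 12
a[i]:   1  2  6  9  8 12 10  7 11  3  5  4
S:      1  3  9 18 17 30 28 16 39  6 11 10
Maximum is 39 (e.g. 1 + 2 + 6 + 9 + 10 + 11).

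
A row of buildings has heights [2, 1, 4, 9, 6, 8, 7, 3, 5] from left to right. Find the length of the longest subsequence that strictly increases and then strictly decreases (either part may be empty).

6

inc[i] = longest strictly increasing subsequence ending at i; dec[i] = longest strictly decreasing subsequence starting at i:
i:     1 2 3 4 5 6 7 8 9
a[i]:  2 1 4 9 6 8 7 3 5
inc:   1 1 2 3 3 4 4 2 3
dec:   2 1 2 4 2 3 2 1 1
Best peak at i=4 (value 9): inc=3, dec=4, length 3+4−1 = 6.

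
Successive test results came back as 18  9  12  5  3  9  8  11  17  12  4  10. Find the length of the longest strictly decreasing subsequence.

5

Let dp[i] be the longest strictly decreasing subsequence ending at i:
i:      1  2  3  4  5  6  7  8  9 10 11 12
a[i]:  18  9 12  5  3  9  8 11 17 12  4 10
dp:     1  2  2  3  4  3  4  3  2  3  5  4
Maximum is 5.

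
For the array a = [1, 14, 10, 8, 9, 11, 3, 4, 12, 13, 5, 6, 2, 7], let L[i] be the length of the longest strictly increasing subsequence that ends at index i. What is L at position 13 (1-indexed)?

dp[i] = 1 + max{dp[j] : j<i, a[j]<a[i]} (or 1 if no such j):
i:      1  2  3  4  5  6  7  8  9 10 11 12 13 14
a[i]:   1 14 10  8  9 11  3  4 12 13  5  6  2  7
dp:     1  2  2  2  3  4  2  3  5  6  4  5  2  6
At index 13 the value is 2.

2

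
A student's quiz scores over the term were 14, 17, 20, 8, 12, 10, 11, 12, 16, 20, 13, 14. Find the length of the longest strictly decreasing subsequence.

3

Negate each value so 'decreasing' becomes 'increasing', then run patience tails on the negated sequence:
-14 → extends → [-14]
-17 → replaces -14 → [-17]
-20 → replaces -17 → [-20]
-8 → extends → [-20, -8]
-12 → replaces -8 → [-20, -12]
-10 → extends → [-20, -12, -10]
-11 → replaces -10 → [-20, -12, -11]
-12 → already a tail → [-20, -12, -11]
-16 → replaces -12 → [-20, -16, -11]
-20 → already a tail → [-20, -16, -11]
-13 → replaces -11 → [-20, -16, -13]
-14 → replaces -13 → [-20, -16, -14]
Three tails, so the longest strictly decreasing subsequence of the original has length 3.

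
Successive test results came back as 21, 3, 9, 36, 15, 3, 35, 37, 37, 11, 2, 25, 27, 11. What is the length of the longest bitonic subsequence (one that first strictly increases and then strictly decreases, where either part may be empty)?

inc[i] = longest strictly increasing subsequence ending at i; dec[i] = longest strictly decreasing subsequence starting at i:
i:      1  2  3  4  5  6  7  8  9 10 11 12 13 14
a[i]:  21  3  9 36 15  3 35 37 37 11  2 25 27 11
inc:    1  1  2  3  3  1  4  5  5  3  1  4  5  3
dec:    4  2  3  4  3  2  3  3  3  2  1  2  2  1
Best peak at i=8 (value 37): inc=5, dec=3, length 5+3−1 = 7.

7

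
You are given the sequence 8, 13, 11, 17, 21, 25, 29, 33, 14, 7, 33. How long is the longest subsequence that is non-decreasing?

Track the smallest tail for each achievable length (allowing ties):
8 → extends → [8]
13 → extends → [8, 13]
11 → replaces 13 → [8, 11]
17 → extends → [8, 11, 17]
21 → extends → [8, 11, 17, 21]
25 → extends → [8, 11, 17, 21, 25]
29 → extends → [8, 11, 17, 21, 25, 29]
33 → extends → [8, 11, 17, 21, 25, 29, 33]
14 → replaces 17 → [8, 11, 14, 21, 25, 29, 33]
7 → replaces 8 → [7, 11, 14, 21, 25, 29, 33]
33 → extends → [7, 11, 14, 21, 25, 29, 33, 33]
Eight tails, so the longest non-decreasing subsequence has length 8 (e.g. 8, 13, 17, 21, 25, 29, 33, 33).

8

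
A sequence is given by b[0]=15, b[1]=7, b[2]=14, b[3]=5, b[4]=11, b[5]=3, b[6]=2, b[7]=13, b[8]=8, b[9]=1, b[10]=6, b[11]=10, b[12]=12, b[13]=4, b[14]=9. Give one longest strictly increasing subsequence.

7, 8, 10, 12

Patience tails give the LIS length; then backtrack through the dp parents:
15 → extends → [15]
7 → replaces 15 → [7]
14 → extends → [7, 14]
5 → replaces 7 → [5, 14]
11 → replaces 14 → [5, 11]
3 → replaces 5 → [3, 11]
2 → replaces 3 → [2, 11]
13 → extends → [2, 11, 13]
8 → replaces 11 → [2, 8, 13]
1 → replaces 2 → [1, 8, 13]
6 → replaces 8 → [1, 6, 13]
10 → replaces 13 → [1, 6, 10]
12 → extends → [1, 6, 10, 12]
4 → replaces 6 → [1, 4, 10, 12]
9 → replaces 10 → [1, 4, 9, 12]
Length 4; one witness is 7, 8, 10, 12.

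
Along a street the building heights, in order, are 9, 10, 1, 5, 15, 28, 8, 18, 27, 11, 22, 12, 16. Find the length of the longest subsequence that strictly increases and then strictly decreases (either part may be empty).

inc[i] = longest strictly increasing subsequence ending at i; dec[i] = longest strictly decreasing subsequence starting at i:
i:      1  2  3  4  5  6  7  8  9 10 11 12 13
a[i]:   9 10  1  5 15 28  8 18 27 11 22 12 16
inc:    1  2  1  2  3  4  3  4  5  4  5  5  6
dec:    2  2  1  1  2  4  1  2  3  1  2  1  1
Best peak at i=6 (value 28): inc=4, dec=4, length 4+4−1 = 7.

7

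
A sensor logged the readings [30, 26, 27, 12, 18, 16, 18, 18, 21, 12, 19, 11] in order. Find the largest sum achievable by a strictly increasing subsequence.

67

Let S[i] be the best sum of a strictly increasing subsequence ending at i:
i:      1  2  3  4  5  6  7  8  9 10 11 12
a[i]:  30 26 27 12 18 16 18 18 21 12 19 11
S:     30 26 53 12 30 28 46 46 67 12 65 11
Maximum is 67 (e.g. 12 + 16 + 18 + 21).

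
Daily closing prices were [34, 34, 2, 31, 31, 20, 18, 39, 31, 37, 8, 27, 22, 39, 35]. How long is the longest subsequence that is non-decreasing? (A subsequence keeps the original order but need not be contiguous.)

6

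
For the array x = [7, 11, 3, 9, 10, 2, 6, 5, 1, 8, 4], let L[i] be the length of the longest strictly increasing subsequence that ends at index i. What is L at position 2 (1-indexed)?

dp[i] = 1 + max{dp[j] : j<i, x[j]<x[i]} (or 1 if no such j):
i:      1  2  3  4  5  6  7  8  9 10 11
x[i]:   7 11  3  9 10  2  6  5  1  8  4
dp:     1  2  1  2  3  1  2  2  1  3  2
At index 2 the value is 2.

2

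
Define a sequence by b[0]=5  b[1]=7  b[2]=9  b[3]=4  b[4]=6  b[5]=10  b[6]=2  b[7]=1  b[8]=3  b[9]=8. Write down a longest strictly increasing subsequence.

5, 7, 9, 10

Patience tails give the LIS length; then backtrack through the dp parents:
5 → extends → [5]
7 → extends → [5, 7]
9 → extends → [5, 7, 9]
4 → replaces 5 → [4, 7, 9]
6 → replaces 7 → [4, 6, 9]
10 → extends → [4, 6, 9, 10]
2 → replaces 4 → [2, 6, 9, 10]
1 → replaces 2 → [1, 6, 9, 10]
3 → replaces 6 → [1, 3, 9, 10]
8 → replaces 9 → [1, 3, 8, 10]
Length 4; one witness is 5, 7, 9, 10.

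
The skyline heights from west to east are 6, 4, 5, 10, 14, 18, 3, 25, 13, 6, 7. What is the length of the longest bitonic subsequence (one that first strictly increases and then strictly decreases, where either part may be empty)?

8

inc[i] = longest strictly increasing subsequence ending at i; dec[i] = longest strictly decreasing subsequence starting at i:
i:      1  2  3  4  5  6  7  8  9 10 11
a[i]:   6  4  5 10 14 18  3 25 13  6  7
inc:    1  1  2  3  4  5  1  6  4  3  4
dec:    3  2  2  2  3  3  1  3  2  1  1
Best peak at i=8 (value 25): inc=6, dec=3, length 6+3−1 = 8.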